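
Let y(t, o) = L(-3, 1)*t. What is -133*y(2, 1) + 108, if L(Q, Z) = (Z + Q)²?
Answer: -956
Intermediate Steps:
L(Q, Z) = (Q + Z)²
y(t, o) = 4*t (y(t, o) = (-3 + 1)²*t = (-2)²*t = 4*t)
-133*y(2, 1) + 108 = -532*2 + 108 = -133*8 + 108 = -1064 + 108 = -956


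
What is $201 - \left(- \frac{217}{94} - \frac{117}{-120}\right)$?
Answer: $\frac{380387}{1880} \approx 202.33$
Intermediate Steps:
$201 - \left(- \frac{217}{94} - \frac{117}{-120}\right) = 201 - \left(\left(-217\right) \frac{1}{94} - - \frac{39}{40}\right) = 201 - \left(- \frac{217}{94} + \frac{39}{40}\right) = 201 - - \frac{2507}{1880} = 201 + \frac{2507}{1880} = \frac{380387}{1880}$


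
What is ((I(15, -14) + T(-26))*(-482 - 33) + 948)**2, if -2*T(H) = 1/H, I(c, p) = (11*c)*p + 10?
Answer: 3799832449413961/2704 ≈ 1.4053e+12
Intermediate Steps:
I(c, p) = 10 + 11*c*p (I(c, p) = 11*c*p + 10 = 10 + 11*c*p)
T(H) = -1/(2*H)
((I(15, -14) + T(-26))*(-482 - 33) + 948)**2 = (((10 + 11*15*(-14)) - 1/2/(-26))*(-482 - 33) + 948)**2 = (((10 - 2310) - 1/2*(-1/26))*(-515) + 948)**2 = ((-2300 + 1/52)*(-515) + 948)**2 = (-119599/52*(-515) + 948)**2 = (61593485/52 + 948)**2 = (61642781/52)**2 = 3799832449413961/2704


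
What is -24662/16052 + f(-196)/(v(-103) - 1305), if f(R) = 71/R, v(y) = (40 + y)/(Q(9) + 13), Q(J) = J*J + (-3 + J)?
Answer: -78874399147/51347033262 ≈ -1.5361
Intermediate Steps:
Q(J) = -3 + J + J² (Q(J) = J² + (-3 + J) = -3 + J + J²)
v(y) = ⅖ + y/100 (v(y) = (40 + y)/((-3 + 9 + 9²) + 13) = (40 + y)/((-3 + 9 + 81) + 13) = (40 + y)/(87 + 13) = (40 + y)/100 = (40 + y)*(1/100) = ⅖ + y/100)
-24662/16052 + f(-196)/(v(-103) - 1305) = -24662/16052 + (71/(-196))/((⅖ + (1/100)*(-103)) - 1305) = -24662*1/16052 + (71*(-1/196))/((⅖ - 103/100) - 1305) = -12331/8026 - 71/(196*(-63/100 - 1305)) = -12331/8026 - 71/(196*(-130563/100)) = -12331/8026 - 71/196*(-100/130563) = -12331/8026 + 1775/6397587 = -78874399147/51347033262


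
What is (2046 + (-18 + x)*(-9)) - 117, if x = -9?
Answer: 2172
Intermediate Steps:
(2046 + (-18 + x)*(-9)) - 117 = (2046 + (-18 - 9)*(-9)) - 117 = (2046 - 27*(-9)) - 117 = (2046 + 243) - 117 = 2289 - 117 = 2172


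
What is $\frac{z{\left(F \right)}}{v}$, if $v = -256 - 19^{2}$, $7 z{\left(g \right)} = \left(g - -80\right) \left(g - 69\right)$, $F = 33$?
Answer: $\frac{4068}{4319} \approx 0.94188$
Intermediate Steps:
$z{\left(g \right)} = \frac{\left(-69 + g\right) \left(80 + g\right)}{7}$ ($z{\left(g \right)} = \frac{\left(g - -80\right) \left(g - 69\right)}{7} = \frac{\left(g + 80\right) \left(-69 + g\right)}{7} = \frac{\left(80 + g\right) \left(-69 + g\right)}{7} = \frac{\left(-69 + g\right) \left(80 + g\right)}{7}$)
$v = -617$ ($v = -256 - 361 = -617$)
$\frac{z{\left(F \right)}}{v} = \frac{- \frac{5520}{7} + \frac{33^{2}}{7} + \frac{11}{7} \cdot 33}{-617} = \left(- \frac{5520}{7} + \frac{1}{7} \cdot 1089 + \frac{363}{7}\right) \left(- \frac{1}{617}\right) = \left(- \frac{5520}{7} + \frac{1089}{7} + \frac{363}{7}\right) \left(- \frac{1}{617}\right) = \left(- \frac{4068}{7}\right) \left(- \frac{1}{617}\right) = \frac{4068}{4319}$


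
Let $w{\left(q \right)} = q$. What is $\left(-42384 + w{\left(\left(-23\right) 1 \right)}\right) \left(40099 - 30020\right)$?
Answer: $-427420153$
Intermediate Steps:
$\left(-42384 + w{\left(\left(-23\right) 1 \right)}\right) \left(40099 - 30020\right) = \left(-42384 - 23\right) \left(40099 - 30020\right) = \left(-42384 - 23\right) 10079 = \left(-42407\right) 10079 = -427420153$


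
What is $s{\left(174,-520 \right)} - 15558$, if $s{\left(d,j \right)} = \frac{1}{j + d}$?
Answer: $- \frac{5383069}{346} \approx -15558.0$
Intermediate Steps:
$s{\left(d,j \right)} = \frac{1}{d + j}$
$s{\left(174,-520 \right)} - 15558 = \frac{1}{174 - 520} - 15558 = \frac{1}{-346} - 15558 = - \frac{1}{346} - 15558 = - \frac{5383069}{346}$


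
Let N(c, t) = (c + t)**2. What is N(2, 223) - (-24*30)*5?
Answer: 54225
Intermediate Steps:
N(2, 223) - (-24*30)*5 = (2 + 223)**2 - (-24*30)*5 = 225**2 - (-720)*5 = 50625 - 1*(-3600) = 50625 + 3600 = 54225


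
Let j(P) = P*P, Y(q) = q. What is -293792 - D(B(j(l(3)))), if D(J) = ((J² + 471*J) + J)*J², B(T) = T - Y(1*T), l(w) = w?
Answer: -293792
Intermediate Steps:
j(P) = P²
B(T) = 0 (B(T) = T - T = 0)
D(J) = J²*(J² + 472*J) (D(J) = (J² + 472*J)*J² = J²*(J² + 472*J))
-293792 - D(B(j(l(3)))) = -293792 - 0³*(472 + 0) = -293792 - 0*472 = -293792 - 1*0 = -293792 + 0 = -293792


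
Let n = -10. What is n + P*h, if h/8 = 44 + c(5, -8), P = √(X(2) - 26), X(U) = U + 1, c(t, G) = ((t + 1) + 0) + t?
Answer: -10 + 440*I*√23 ≈ -10.0 + 2110.2*I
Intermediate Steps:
c(t, G) = 1 + 2*t (c(t, G) = ((1 + t) + 0) + t = (1 + t) + t = 1 + 2*t)
X(U) = 1 + U
P = I*√23 (P = √((1 + 2) - 26) = √(3 - 26) = √(-23) = I*√23 ≈ 4.7958*I)
h = 440 (h = 8*(44 + (1 + 2*5)) = 8*(44 + (1 + 10)) = 8*(44 + 11) = 8*55 = 440)
n + P*h = -10 + (I*√23)*440 = -10 + 440*I*√23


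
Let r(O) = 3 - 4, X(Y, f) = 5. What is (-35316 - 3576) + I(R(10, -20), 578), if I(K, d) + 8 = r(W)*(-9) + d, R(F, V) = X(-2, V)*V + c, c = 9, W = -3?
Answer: -38313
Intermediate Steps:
R(F, V) = 9 + 5*V (R(F, V) = 5*V + 9 = 9 + 5*V)
r(O) = -1
I(K, d) = 1 + d (I(K, d) = -8 + (-1*(-9) + d) = -8 + (9 + d) = 1 + d)
(-35316 - 3576) + I(R(10, -20), 578) = (-35316 - 3576) + (1 + 578) = -38892 + 579 = -38313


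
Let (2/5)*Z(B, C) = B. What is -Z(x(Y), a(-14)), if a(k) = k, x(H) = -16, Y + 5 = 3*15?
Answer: 40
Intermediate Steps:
Y = 40 (Y = -5 + 3*15 = -5 + 45 = 40)
Z(B, C) = 5*B/2
-Z(x(Y), a(-14)) = -5*(-16)/2 = -1*(-40) = 40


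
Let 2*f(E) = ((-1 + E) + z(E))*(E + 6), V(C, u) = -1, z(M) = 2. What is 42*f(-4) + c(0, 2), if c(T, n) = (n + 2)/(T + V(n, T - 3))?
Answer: -130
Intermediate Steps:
c(T, n) = (2 + n)/(-1 + T) (c(T, n) = (n + 2)/(T - 1) = (2 + n)/(-1 + T))
f(E) = (1 + E)*(6 + E)/2 (f(E) = (((-1 + E) + 2)*(E + 6))/2 = ((1 + E)*(6 + E))/2 = (1 + E)*(6 + E)/2)
42*f(-4) + c(0, 2) = 42*(3 + (½)*(-4)² + (7/2)*(-4)) + (2 + 2)/(-1 + 0) = 42*(3 + (½)*16 - 14) + 4/(-1) = 42*(3 + 8 - 14) - 1*4 = 42*(-3) - 4 = -126 - 4 = -130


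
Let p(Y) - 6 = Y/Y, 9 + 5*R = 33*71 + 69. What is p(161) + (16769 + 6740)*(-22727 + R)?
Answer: -2614953053/5 ≈ -5.2299e+8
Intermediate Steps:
R = 2403/5 (R = -9/5 + (33*71 + 69)/5 = -9/5 + (2343 + 69)/5 = -9/5 + (1/5)*2412 = -9/5 + 2412/5 = 2403/5 ≈ 480.60)
p(Y) = 7 (p(Y) = 6 + Y/Y = 6 + 1 = 7)
p(161) + (16769 + 6740)*(-22727 + R) = 7 + (16769 + 6740)*(-22727 + 2403/5) = 7 + 23509*(-111232/5) = 7 - 2614953088/5 = -2614953053/5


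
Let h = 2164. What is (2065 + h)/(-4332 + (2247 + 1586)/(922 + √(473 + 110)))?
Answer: -15547936710074/15911321944849 + 16209757*√583/15911321944849 ≈ -0.97714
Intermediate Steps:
(2065 + h)/(-4332 + (2247 + 1586)/(922 + √(473 + 110))) = (2065 + 2164)/(-4332 + (2247 + 1586)/(922 + √(473 + 110))) = 4229/(-4332 + 3833/(922 + √583))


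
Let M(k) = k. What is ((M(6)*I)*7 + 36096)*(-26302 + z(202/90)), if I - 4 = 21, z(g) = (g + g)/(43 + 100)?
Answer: -2095692726176/2145 ≈ -9.7701e+8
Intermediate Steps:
z(g) = 2*g/143 (z(g) = (2*g)/143 = (2*g)*(1/143) = 2*g/143)
I = 25 (I = 4 + 21 = 25)
((M(6)*I)*7 + 36096)*(-26302 + z(202/90)) = ((6*25)*7 + 36096)*(-26302 + 2*(202/90)/143) = (150*7 + 36096)*(-26302 + 2*(202*(1/90))/143) = (1050 + 36096)*(-26302 + (2/143)*(101/45)) = 37146*(-26302 + 202/6435) = 37146*(-169253168/6435) = -2095692726176/2145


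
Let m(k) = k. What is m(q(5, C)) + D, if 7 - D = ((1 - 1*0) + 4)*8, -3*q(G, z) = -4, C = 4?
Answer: -95/3 ≈ -31.667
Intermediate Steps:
q(G, z) = 4/3 (q(G, z) = -⅓*(-4) = 4/3)
D = -33 (D = 7 - ((1 - 1*0) + 4)*8 = 7 - ((1 + 0) + 4)*8 = 7 - (1 + 4)*8 = 7 - 5*8 = 7 - 1*40 = 7 - 40 = -33)
m(q(5, C)) + D = 4/3 - 33 = -95/3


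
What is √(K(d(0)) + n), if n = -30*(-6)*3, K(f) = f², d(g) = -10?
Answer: 8*√10 ≈ 25.298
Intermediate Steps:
n = 540 (n = 180*3 = 540)
√(K(d(0)) + n) = √((-10)² + 540) = √(100 + 540) = √640 = 8*√10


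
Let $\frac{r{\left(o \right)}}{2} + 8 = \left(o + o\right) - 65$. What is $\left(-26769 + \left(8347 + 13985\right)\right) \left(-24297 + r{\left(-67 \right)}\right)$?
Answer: $109642707$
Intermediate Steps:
$r{\left(o \right)} = -146 + 4 o$ ($r{\left(o \right)} = -16 + 2 \left(\left(o + o\right) - 65\right) = -16 + 2 \left(2 o - 65\right) = -16 + 2 \left(-65 + 2 o\right) = -16 + \left(-130 + 4 o\right) = -146 + 4 o$)
$\left(-26769 + \left(8347 + 13985\right)\right) \left(-24297 + r{\left(-67 \right)}\right) = \left(-26769 + \left(8347 + 13985\right)\right) \left(-24297 + \left(-146 + 4 \left(-67\right)\right)\right) = \left(-26769 + 22332\right) \left(-24297 - 414\right) = - 4437 \left(-24297 - 414\right) = \left(-4437\right) \left(-24711\right) = 109642707$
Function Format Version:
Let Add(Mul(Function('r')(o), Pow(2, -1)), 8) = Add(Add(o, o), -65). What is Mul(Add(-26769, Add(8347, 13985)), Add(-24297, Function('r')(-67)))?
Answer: 109642707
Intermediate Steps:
Function('r')(o) = Add(-146, Mul(4, o)) (Function('r')(o) = Add(-16, Mul(2, Add(Add(o, o), -65))) = Add(-16, Mul(2, Add(Mul(2, o), -65))) = Add(-16, Mul(2, Add(-65, Mul(2, o)))) = Add(-16, Add(-130, Mul(4, o))) = Add(-146, Mul(4, o)))
Mul(Add(-26769, Add(8347, 13985)), Add(-24297, Function('r')(-67))) = Mul(Add(-26769, Add(8347, 13985)), Add(-24297, Add(-146, Mul(4, -67)))) = Mul(Add(-26769, 22332), Add(-24297, Add(-146, -268))) = Mul(-4437, Add(-24297, -414)) = Mul(-4437, -24711) = 109642707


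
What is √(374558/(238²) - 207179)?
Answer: I*√11735072718/238 ≈ 455.16*I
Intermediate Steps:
√(374558/(238²) - 207179) = √(374558/56644 - 207179) = √(374558*(1/56644) - 207179) = √(187279/28322 - 207179) = √(-5867536359/28322) = I*√11735072718/238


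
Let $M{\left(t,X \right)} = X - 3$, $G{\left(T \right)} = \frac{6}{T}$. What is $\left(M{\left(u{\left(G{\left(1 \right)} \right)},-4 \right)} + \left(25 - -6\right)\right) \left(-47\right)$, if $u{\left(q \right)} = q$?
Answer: $-1128$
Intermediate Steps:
$M{\left(t,X \right)} = -3 + X$
$\left(M{\left(u{\left(G{\left(1 \right)} \right)},-4 \right)} + \left(25 - -6\right)\right) \left(-47\right) = \left(\left(-3 - 4\right) + \left(25 - -6\right)\right) \left(-47\right) = \left(-7 + \left(25 + 6\right)\right) \left(-47\right) = \left(-7 + 31\right) \left(-47\right) = 24 \left(-47\right) = -1128$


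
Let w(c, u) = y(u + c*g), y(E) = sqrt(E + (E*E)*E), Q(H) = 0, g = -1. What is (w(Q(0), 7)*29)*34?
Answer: 4930*sqrt(14) ≈ 18446.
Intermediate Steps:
y(E) = sqrt(E + E**3) (y(E) = sqrt(E + E**2*E) = sqrt(E + E**3))
w(c, u) = sqrt(u + (u - c)**3 - c) (w(c, u) = sqrt((u + c*(-1)) + (u + c*(-1))**3) = sqrt((u - c) + (u - c)**3) = sqrt(u + (u - c)**3 - c))
(w(Q(0), 7)*29)*34 = (sqrt(7 + (7 - 1*0)**3 - 1*0)*29)*34 = (sqrt(7 + (7 + 0)**3 + 0)*29)*34 = (sqrt(7 + 7**3 + 0)*29)*34 = (sqrt(7 + 343 + 0)*29)*34 = (sqrt(350)*29)*34 = ((5*sqrt(14))*29)*34 = (145*sqrt(14))*34 = 4930*sqrt(14)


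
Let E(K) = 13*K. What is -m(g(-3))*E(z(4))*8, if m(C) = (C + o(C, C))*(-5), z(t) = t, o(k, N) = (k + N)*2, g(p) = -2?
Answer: -20800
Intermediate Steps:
o(k, N) = 2*N + 2*k (o(k, N) = (N + k)*2 = 2*N + 2*k)
m(C) = -25*C (m(C) = (C + (2*C + 2*C))*(-5) = (C + 4*C)*(-5) = (5*C)*(-5) = -25*C)
-m(g(-3))*E(z(4))*8 = -(-25*(-2))*(13*4)*8 = -50*52*8 = -2600*8 = -1*20800 = -20800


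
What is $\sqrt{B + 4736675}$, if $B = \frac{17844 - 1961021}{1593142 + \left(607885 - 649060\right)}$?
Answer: $\frac{6 \sqrt{316909995042168331}}{1551967} \approx 2176.4$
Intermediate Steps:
$B = - \frac{1943177}{1551967}$ ($B = - \frac{1943177}{1593142 + \left(607885 - 649060\right)} = - \frac{1943177}{1593142 - 41175} = - \frac{1943177}{1551967} \approx -1.2521$)
$\sqrt{B + 4736675} = \sqrt{- \frac{1943177}{1551967} + 4736675} = \sqrt{\frac{7351161346548}{1551967}} = \frac{6 \sqrt{316909995042168331}}{1551967}$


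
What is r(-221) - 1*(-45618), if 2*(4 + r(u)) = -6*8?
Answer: 45590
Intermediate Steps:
r(u) = -28 (r(u) = -4 + (-6*8)/2 = -4 + (½)*(-48) = -4 - 24 = -28)
r(-221) - 1*(-45618) = -28 - 1*(-45618) = -28 + 45618 = 45590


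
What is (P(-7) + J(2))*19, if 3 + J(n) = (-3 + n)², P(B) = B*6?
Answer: -836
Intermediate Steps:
P(B) = 6*B
J(n) = -3 + (-3 + n)²
(P(-7) + J(2))*19 = (6*(-7) + (-3 + (-3 + 2)²))*19 = (-42 + (-3 + (-1)²))*19 = (-42 + (-3 + 1))*19 = (-42 - 2)*19 = -44*19 = -836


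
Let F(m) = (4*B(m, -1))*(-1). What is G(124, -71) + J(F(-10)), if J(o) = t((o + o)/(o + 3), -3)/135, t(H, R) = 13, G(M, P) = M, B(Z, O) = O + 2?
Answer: 16753/135 ≈ 124.10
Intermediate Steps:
B(Z, O) = 2 + O
F(m) = -4 (F(m) = (4*(2 - 1))*(-1) = (4*1)*(-1) = 4*(-1) = -4)
J(o) = 13/135
G(124, -71) + J(F(-10)) = 124 + 13/135 = 16753/135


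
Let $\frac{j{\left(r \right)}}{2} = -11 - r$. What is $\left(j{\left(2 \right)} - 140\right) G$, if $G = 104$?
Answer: $-17264$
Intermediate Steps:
$j{\left(r \right)} = -22 - 2 r$ ($j{\left(r \right)} = 2 \left(-11 - r\right) = -22 - 2 r$)
$\left(j{\left(2 \right)} - 140\right) G = \left(\left(-22 - 4\right) - 140\right) 104 = \left(-26 - 140\right) 104 = \left(-166\right) 104 = -17264$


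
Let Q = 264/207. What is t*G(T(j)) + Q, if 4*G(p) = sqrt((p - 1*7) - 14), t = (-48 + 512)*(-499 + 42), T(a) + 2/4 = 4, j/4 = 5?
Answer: 88/69 - 26506*I*sqrt(70) ≈ 1.2754 - 2.2177e+5*I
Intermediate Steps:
j = 20 (j = 4*5 = 20)
T(a) = 7/2 (T(a) = -1/2 + 4 = 7/2)
t = -212048 (t = 464*(-457) = -212048)
Q = 88/69 (Q = 264*(1/207) = 88/69 ≈ 1.2754)
G(p) = sqrt(-21 + p)/4 (G(p) = sqrt((p - 1*7) - 14)/4 = sqrt((p - 7) - 14)/4 = sqrt((-7 + p) - 14)/4 = sqrt(-21 + p)/4)
t*G(T(j)) + Q = -53012*sqrt(-21 + 7/2) + 88/69 = -53012*sqrt(-35/2) + 88/69 = -53012*I*sqrt(70)/2 + 88/69 = -26506*I*sqrt(70) + 88/69 = 88/69 - 26506*I*sqrt(70)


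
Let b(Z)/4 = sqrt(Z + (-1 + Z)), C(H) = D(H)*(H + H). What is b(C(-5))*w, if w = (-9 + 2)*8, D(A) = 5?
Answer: -224*I*sqrt(101) ≈ -2251.2*I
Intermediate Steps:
C(H) = 10*H (C(H) = 5*(H + H) = 5*(2*H) = 10*H)
w = -56 (w = -7*8 = -56)
b(Z) = 4*sqrt(-1 + 2*Z) (b(Z) = 4*sqrt(Z + (-1 + Z)) = 4*sqrt(-1 + 2*Z))
b(C(-5))*w = (4*sqrt(-1 + 2*(10*(-5))))*(-56) = (4*sqrt(-1 + 2*(-50)))*(-56) = (4*sqrt(-1 - 100))*(-56) = (4*sqrt(-101))*(-56) = (4*(I*sqrt(101)))*(-56) = (4*I*sqrt(101))*(-56) = -224*I*sqrt(101)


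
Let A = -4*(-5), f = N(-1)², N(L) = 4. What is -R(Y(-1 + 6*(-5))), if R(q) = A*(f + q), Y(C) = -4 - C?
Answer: -860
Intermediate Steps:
f = 16 (f = 4² = 16)
A = 20
R(q) = 320 + 20*q (R(q) = 20*(16 + q) = 320 + 20*q)
-R(Y(-1 + 6*(-5))) = -(320 + 20*(-4 - (-1 + 6*(-5)))) = -(320 + 20*(-4 - (-1 - 30))) = -(320 + 20*(-4 - 1*(-31))) = -(320 + 20*(-4 + 31)) = -(320 + 20*27) = -(320 + 540) = -1*860 = -860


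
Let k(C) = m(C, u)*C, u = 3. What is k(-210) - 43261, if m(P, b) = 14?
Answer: -46201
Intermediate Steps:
k(C) = 14*C
k(-210) - 43261 = 14*(-210) - 43261 = -2940 - 43261 = -46201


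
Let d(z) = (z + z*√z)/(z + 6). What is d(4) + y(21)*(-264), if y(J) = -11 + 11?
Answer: 6/5 ≈ 1.2000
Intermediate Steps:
y(J) = 0
d(z) = (z + z^(3/2))/(6 + z)
d(4) + y(21)*(-264) = (4 + 4^(3/2))/(6 + 4) + 0*(-264) = (4 + 8)/10 + 0 = (⅒)*12 + 0 = 6/5 + 0 = 6/5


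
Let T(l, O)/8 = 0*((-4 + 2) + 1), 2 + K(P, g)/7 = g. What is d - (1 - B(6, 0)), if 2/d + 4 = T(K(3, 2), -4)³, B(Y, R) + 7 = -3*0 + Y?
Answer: -5/2 ≈ -2.5000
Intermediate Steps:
K(P, g) = -14 + 7*g
B(Y, R) = -7 + Y (B(Y, R) = -7 + (-3*0 + Y) = -7 + (0 + Y) = -7 + Y)
T(l, O) = 0 (T(l, O) = 8*(0*((-4 + 2) + 1)) = 8*(0*(-2 + 1)) = 8*(0*(-1)) = 8*0 = 0)
d = -½ (d = 2/(-4 + 0³) = 2/(-4 + 0) = 2/(-4) = 2*(-¼) = -½ ≈ -0.50000)
d - (1 - B(6, 0)) = -½ - (1 - (-7 + 6)) = -½ - (1 - 1*(-1)) = -½ - (1 + 1) = -½ - 1*2 = -½ - 2 = -5/2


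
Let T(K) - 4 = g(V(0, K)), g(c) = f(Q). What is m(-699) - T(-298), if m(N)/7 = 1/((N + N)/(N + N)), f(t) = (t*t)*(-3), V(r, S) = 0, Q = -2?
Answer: 15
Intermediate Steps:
f(t) = -3*t² (f(t) = t²*(-3) = -3*t²)
g(c) = -12 (g(c) = -3*(-2)² = -3*4 = -12)
T(K) = -8 (T(K) = 4 - 12 = -8)
m(N) = 7 (m(N) = 7/(((N + N)/(N + N))) = 7/(((2*N)/((2*N)))) = 7/(((2*N)*(1/(2*N)))) = 7/1 = 7*1 = 7)
m(-699) - T(-298) = 7 - 1*(-8) = 7 + 8 = 15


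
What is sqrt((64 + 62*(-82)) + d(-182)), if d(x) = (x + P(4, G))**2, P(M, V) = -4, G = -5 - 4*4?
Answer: 2*sqrt(7394) ≈ 171.98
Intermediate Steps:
G = -21 (G = -5 - 16 = -21)
d(x) = (-4 + x)**2 (d(x) = (x - 4)**2 = (-4 + x)**2)
sqrt((64 + 62*(-82)) + d(-182)) = sqrt((64 + 62*(-82)) + (-4 - 182)**2) = sqrt((64 - 5084) + (-186)**2) = sqrt(-5020 + 34596) = sqrt(29576) = 2*sqrt(7394)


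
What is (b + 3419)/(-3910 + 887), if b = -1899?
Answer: -1520/3023 ≈ -0.50281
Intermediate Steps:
(b + 3419)/(-3910 + 887) = (-1899 + 3419)/(-3910 + 887) = 1520/(-3023) = 1520*(-1/3023) = -1520/3023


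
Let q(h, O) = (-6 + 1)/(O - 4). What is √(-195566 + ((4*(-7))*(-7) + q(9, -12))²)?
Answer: I*√40199015/16 ≈ 396.27*I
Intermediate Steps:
q(h, O) = -5/(-4 + O)
√(-195566 + ((4*(-7))*(-7) + q(9, -12))²) = √(-195566 + ((4*(-7))*(-7) - 5/(-4 - 12))²) = √(-195566 + (-28*(-7) - 5/(-16))²) = √(-195566 + (196 - 5*(-1/16))²) = √(-195566 + (196 + 5/16)²) = √(-195566 + (3141/16)²) = √(-195566 + 9865881/256) = √(-40199015/256) = I*√40199015/16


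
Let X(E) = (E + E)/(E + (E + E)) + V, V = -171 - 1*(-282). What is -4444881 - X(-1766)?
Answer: -13334978/3 ≈ -4.4450e+6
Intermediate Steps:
V = 111 (V = -171 + 282 = 111)
X(E) = 335/3 (X(E) = (E + E)/(E + (E + E)) + 111 = (2*E)/(E + 2*E) + 111 = (2*E)/((3*E)) + 111 = (2*E)*(1/(3*E)) + 111 = ⅔ + 111 = 335/3)
-4444881 - X(-1766) = -4444881 - 1*335/3 = -4444881 - 335/3 = -13334978/3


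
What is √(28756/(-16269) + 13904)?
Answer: 2*√919911976995/16269 ≈ 117.91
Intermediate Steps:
√(28756/(-16269) + 13904) = √(28756*(-1/16269) + 13904) = √(-28756/16269 + 13904) = √(226175420/16269) = 2*√919911976995/16269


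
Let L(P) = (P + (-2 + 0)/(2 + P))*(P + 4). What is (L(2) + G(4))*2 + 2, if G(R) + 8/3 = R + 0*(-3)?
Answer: 68/3 ≈ 22.667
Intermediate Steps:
G(R) = -8/3 + R (G(R) = -8/3 + (R + 0*(-3)) = -8/3 + (R + 0) = -8/3 + R)
L(P) = (4 + P)*(P - 2/(2 + P)) (L(P) = (P - 2/(2 + P))*(4 + P) = (4 + P)*(P - 2/(2 + P)))
(L(2) + G(4))*2 + 2 = ((-8 + 2**3 + 6*2 + 6*2**2)/(2 + 2) + (-8/3 + 4))*2 + 2 = ((-8 + 8 + 12 + 6*4)/4 + 4/3)*2 + 2 = ((-8 + 8 + 12 + 24)/4 + 4/3)*2 + 2 = ((1/4)*36 + 4/3)*2 + 2 = (9 + 4/3)*2 + 2 = (31/3)*2 + 2 = 62/3 + 2 = 68/3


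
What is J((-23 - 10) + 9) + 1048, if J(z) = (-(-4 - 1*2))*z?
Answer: 904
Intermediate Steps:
J(z) = 6*z (J(z) = (-(-4 - 2))*z = (-1*(-6))*z = 6*z)
J((-23 - 10) + 9) + 1048 = 6*((-23 - 10) + 9) + 1048 = 6*(-33 + 9) + 1048 = 6*(-24) + 1048 = -144 + 1048 = 904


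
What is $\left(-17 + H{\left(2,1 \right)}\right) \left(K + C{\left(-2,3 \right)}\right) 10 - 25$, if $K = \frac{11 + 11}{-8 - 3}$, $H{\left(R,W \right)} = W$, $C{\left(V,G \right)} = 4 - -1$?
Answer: $-505$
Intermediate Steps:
$C{\left(V,G \right)} = 5$ ($C{\left(V,G \right)} = 4 + 1 = 5$)
$K = -2$ ($K = \frac{22}{-11} = 22 \left(- \frac{1}{11}\right) = -2$)
$\left(-17 + H{\left(2,1 \right)}\right) \left(K + C{\left(-2,3 \right)}\right) 10 - 25 = \left(-17 + 1\right) \left(-2 + 5\right) 10 - 25 = \left(-16\right) 3 \cdot 10 - 25 = \left(-48\right) 10 - 25 = -480 - 25 = -505$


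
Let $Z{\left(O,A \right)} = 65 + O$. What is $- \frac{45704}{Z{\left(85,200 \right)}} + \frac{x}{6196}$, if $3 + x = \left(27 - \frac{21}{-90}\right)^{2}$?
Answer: $- \frac{339685423}{1115280} \approx -304.57$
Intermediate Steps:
$x = \frac{664789}{900}$ ($x = -3 + \left(27 - \frac{21}{-90}\right)^{2} = -3 + \left(27 - - \frac{7}{30}\right)^{2} = -3 + \left(27 + \frac{7}{30}\right)^{2} = -3 + \left(\frac{817}{30}\right)^{2} = -3 + \frac{667489}{900} = \frac{664789}{900} \approx 738.65$)
$- \frac{45704}{Z{\left(85,200 \right)}} + \frac{x}{6196} = - \frac{45704}{65 + 85} + \frac{664789}{900 \cdot 6196} = - \frac{45704}{150} + \frac{664789}{900} \cdot \frac{1}{6196} = \left(-45704\right) \frac{1}{150} + \frac{664789}{5576400} = - \frac{22852}{75} + \frac{664789}{5576400} = - \frac{339685423}{1115280}$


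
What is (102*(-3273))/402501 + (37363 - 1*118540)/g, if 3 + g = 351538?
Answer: -50010792429/47164396345 ≈ -1.0604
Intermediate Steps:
g = 351535 (g = -3 + 351538 = 351535)
(102*(-3273))/402501 + (37363 - 1*118540)/g = (102*(-3273))/402501 + (37363 - 1*118540)/351535 = -333846*1/402501 + (37363 - 118540)*(1/351535) = -111282/134167 - 81177*1/351535 = -111282/134167 - 81177/351535 = -50010792429/47164396345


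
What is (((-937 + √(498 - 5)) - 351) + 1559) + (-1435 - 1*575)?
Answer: -1739 + √493 ≈ -1716.8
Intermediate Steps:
(((-937 + √(498 - 5)) - 351) + 1559) + (-1435 - 1*575) = (((-937 + √493) - 351) + 1559) + (-1435 - 575) = ((-1288 + √493) + 1559) - 2010 = (271 + √493) - 2010 = -1739 + √493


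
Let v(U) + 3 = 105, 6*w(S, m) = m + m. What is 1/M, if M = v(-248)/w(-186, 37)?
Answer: 37/306 ≈ 0.12092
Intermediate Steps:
w(S, m) = m/3 (w(S, m) = (m + m)/6 = (2*m)/6 = m/3)
v(U) = 102 (v(U) = -3 + 105 = 102)
M = 306/37 (M = 102/(((1/3)*37)) = 102/(37/3) = 102*(3/37) = 306/37 ≈ 8.2703)
1/M = 1/(306/37) = 37/306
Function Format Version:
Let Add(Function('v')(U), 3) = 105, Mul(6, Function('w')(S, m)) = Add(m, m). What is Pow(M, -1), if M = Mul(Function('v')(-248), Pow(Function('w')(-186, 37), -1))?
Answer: Rational(37, 306) ≈ 0.12092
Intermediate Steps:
Function('w')(S, m) = Mul(Rational(1, 3), m) (Function('w')(S, m) = Mul(Rational(1, 6), Add(m, m)) = Mul(Rational(1, 6), Mul(2, m)) = Mul(Rational(1, 3), m))
Function('v')(U) = 102 (Function('v')(U) = Add(-3, 105) = 102)
M = Rational(306, 37) (M = Mul(102, Pow(Mul(Rational(1, 3), 37), -1)) = Mul(102, Pow(Rational(37, 3), -1)) = Mul(102, Rational(3, 37)) = Rational(306, 37) ≈ 8.2703)
Pow(M, -1) = Pow(Rational(306, 37), -1) = Rational(37, 306)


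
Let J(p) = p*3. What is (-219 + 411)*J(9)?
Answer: 5184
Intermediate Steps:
J(p) = 3*p
(-219 + 411)*J(9) = (-219 + 411)*(3*9) = 192*27 = 5184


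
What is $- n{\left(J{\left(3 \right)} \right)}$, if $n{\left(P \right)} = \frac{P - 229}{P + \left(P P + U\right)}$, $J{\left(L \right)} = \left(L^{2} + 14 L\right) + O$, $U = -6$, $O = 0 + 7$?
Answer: $\frac{171}{3416} \approx 0.050059$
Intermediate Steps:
$O = 7$
$J{\left(L \right)} = 7 + L^{2} + 14 L$ ($J{\left(L \right)} = \left(L^{2} + 14 L\right) + 7 = 7 + L^{2} + 14 L$)
$n{\left(P \right)} = \frac{-229 + P}{-6 + P + P^{2}}$ ($n{\left(P \right)} = \frac{P - 229}{P + \left(P P - 6\right)} = \frac{-229 + P}{P + \left(P^{2} - 6\right)} = \frac{-229 + P}{P + \left(-6 + P^{2}\right)} = \frac{-229 + P}{-6 + P + P^{2}}$)
$- n{\left(J{\left(3 \right)} \right)} = - \frac{-229 + \left(7 + 3^{2} + 14 \cdot 3\right)}{-6 + \left(7 + 3^{2} + 14 \cdot 3\right) + \left(7 + 3^{2} + 14 \cdot 3\right)^{2}} = - \frac{-229 + \left(7 + 9 + 42\right)}{-6 + \left(7 + 9 + 42\right) + \left(7 + 9 + 42\right)^{2}} = - \frac{-229 + 58}{-6 + 58 + 58^{2}} = - \frac{-171}{-6 + 58 + 3364} = - \frac{-171}{3416} = \left(-1\right) \left(- \frac{171}{3416}\right) = \frac{171}{3416}$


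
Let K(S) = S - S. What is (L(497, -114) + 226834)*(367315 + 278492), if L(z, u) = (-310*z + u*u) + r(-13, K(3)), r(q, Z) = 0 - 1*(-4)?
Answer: 55386991548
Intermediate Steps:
K(S) = 0
r(q, Z) = 4 (r(q, Z) = 0 + 4 = 4)
L(z, u) = 4 + u² - 310*z (L(z, u) = (-310*z + u*u) + 4 = (-310*z + u²) + 4 = (u² - 310*z) + 4 = 4 + u² - 310*z)
(L(497, -114) + 226834)*(367315 + 278492) = ((4 + (-114)² - 310*497) + 226834)*(367315 + 278492) = ((4 + 12996 - 154070) + 226834)*645807 = (-141070 + 226834)*645807 = 85764*645807 = 55386991548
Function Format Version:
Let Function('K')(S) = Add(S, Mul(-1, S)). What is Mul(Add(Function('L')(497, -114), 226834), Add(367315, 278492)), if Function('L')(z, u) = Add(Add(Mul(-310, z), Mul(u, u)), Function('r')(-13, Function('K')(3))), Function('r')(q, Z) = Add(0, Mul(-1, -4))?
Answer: 55386991548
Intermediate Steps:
Function('K')(S) = 0
Function('r')(q, Z) = 4 (Function('r')(q, Z) = Add(0, 4) = 4)
Function('L')(z, u) = Add(4, Pow(u, 2), Mul(-310, z)) (Function('L')(z, u) = Add(Add(Mul(-310, z), Mul(u, u)), 4) = Add(Add(Mul(-310, z), Pow(u, 2)), 4) = Add(Add(Pow(u, 2), Mul(-310, z)), 4) = Add(4, Pow(u, 2), Mul(-310, z)))
Mul(Add(Function('L')(497, -114), 226834), Add(367315, 278492)) = Mul(Add(Add(4, Pow(-114, 2), Mul(-310, 497)), 226834), Add(367315, 278492)) = Mul(Add(Add(4, 12996, -154070), 226834), 645807) = Mul(Add(-141070, 226834), 645807) = Mul(85764, 645807) = 55386991548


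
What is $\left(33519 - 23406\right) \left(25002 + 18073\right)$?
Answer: $435617475$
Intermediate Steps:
$\left(33519 - 23406\right) \left(25002 + 18073\right) = 10113 \cdot 43075 = 435617475$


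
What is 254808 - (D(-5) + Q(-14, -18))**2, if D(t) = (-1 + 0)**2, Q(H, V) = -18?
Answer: 254519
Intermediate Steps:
D(t) = 1 (D(t) = (-1)**2 = 1)
254808 - (D(-5) + Q(-14, -18))**2 = 254808 - (1 - 18)**2 = 254808 - 1*(-17)**2 = 254808 - 1*289 = 254808 - 289 = 254519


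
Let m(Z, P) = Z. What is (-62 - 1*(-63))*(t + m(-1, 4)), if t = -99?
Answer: -100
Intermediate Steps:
(-62 - 1*(-63))*(t + m(-1, 4)) = (-62 - 1*(-63))*(-99 - 1) = (-62 + 63)*(-100) = 1*(-100) = -100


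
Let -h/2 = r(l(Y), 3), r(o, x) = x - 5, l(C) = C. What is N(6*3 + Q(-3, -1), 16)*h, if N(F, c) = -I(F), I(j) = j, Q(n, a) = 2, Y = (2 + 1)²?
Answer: -80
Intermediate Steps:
Y = 9 (Y = 3² = 9)
r(o, x) = -5 + x
h = 4 (h = -2*(-5 + 3) = -2*(-2) = 4)
N(F, c) = -F
N(6*3 + Q(-3, -1), 16)*h = -(6*3 + 2)*4 = -(18 + 2)*4 = -1*20*4 = -20*4 = -80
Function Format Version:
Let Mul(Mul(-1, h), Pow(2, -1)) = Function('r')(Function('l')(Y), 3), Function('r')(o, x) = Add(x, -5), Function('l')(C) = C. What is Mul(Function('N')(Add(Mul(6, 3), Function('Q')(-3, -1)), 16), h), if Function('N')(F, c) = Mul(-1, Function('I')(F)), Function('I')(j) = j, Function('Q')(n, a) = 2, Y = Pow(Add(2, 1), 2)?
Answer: -80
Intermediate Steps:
Y = 9 (Y = Pow(3, 2) = 9)
Function('r')(o, x) = Add(-5, x)
h = 4 (h = Mul(-2, Add(-5, 3)) = Mul(-2, -2) = 4)
Function('N')(F, c) = Mul(-1, F)
Mul(Function('N')(Add(Mul(6, 3), Function('Q')(-3, -1)), 16), h) = Mul(Mul(-1, Add(Mul(6, 3), 2)), 4) = Mul(Mul(-1, Add(18, 2)), 4) = Mul(Mul(-1, 20), 4) = Mul(-20, 4) = -80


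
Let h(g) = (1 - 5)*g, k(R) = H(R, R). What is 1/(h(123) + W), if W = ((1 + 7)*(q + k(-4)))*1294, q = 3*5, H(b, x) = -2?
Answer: 1/134084 ≈ 7.4580e-6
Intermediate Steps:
k(R) = -2
h(g) = -4*g
q = 15
W = 134576 (W = ((1 + 7)*(15 - 2))*1294 = (8*13)*1294 = 104*1294 = 134576)
1/(h(123) + W) = 1/(-4*123 + 134576) = 1/(-492 + 134576) = 1/134084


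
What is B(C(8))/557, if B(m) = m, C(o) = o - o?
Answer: 0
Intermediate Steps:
C(o) = 0
B(C(8))/557 = 0/557 = 0*(1/557) = 0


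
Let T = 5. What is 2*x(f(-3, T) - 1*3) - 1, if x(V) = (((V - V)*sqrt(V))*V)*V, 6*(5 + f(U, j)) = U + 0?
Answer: -1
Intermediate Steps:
f(U, j) = -5 + U/6 (f(U, j) = -5 + (U + 0)/6 = -5 + U/6)
x(V) = 0 (x(V) = ((0*sqrt(V))*V)*V = (0*V)*V = 0*V = 0)
2*x(f(-3, T) - 1*3) - 1 = 2*0 - 1 = 0 - 1 = -1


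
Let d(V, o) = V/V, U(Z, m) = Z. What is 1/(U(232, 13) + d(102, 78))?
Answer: 1/233 ≈ 0.0042918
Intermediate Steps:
d(V, o) = 1
1/(U(232, 13) + d(102, 78)) = 1/(232 + 1) = 1/233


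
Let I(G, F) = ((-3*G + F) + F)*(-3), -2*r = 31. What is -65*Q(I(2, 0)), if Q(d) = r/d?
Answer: 2015/36 ≈ 55.972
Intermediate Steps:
r = -31/2 (r = -1/2*31 = -31/2 ≈ -15.500)
I(G, F) = -6*F + 9*G (I(G, F) = ((F - 3*G) + F)*(-3) = (-3*G + 2*F)*(-3) = -6*F + 9*G)
Q(d) = -31/(2*d)
-65*Q(I(2, 0)) = -(-2015)/(2*(-6*0 + 9*2)) = -(-2015)/(2*(0 + 18)) = -(-2015)/(2*18) = -65*(-31/36) = 2015/36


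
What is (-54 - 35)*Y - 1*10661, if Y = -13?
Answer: -9504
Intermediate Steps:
(-54 - 35)*Y - 1*10661 = (-54 - 35)*(-13) - 1*10661 = -89*(-13) - 10661 = 1157 - 10661 = -9504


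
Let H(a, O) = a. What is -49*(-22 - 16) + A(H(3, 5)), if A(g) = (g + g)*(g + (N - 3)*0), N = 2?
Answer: 1880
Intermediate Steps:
A(g) = 2*g**2 (A(g) = (g + g)*(g + (2 - 3)*0) = (2*g)*(g - 1*0) = (2*g)*(g + 0) = (2*g)*g = 2*g**2)
-49*(-22 - 16) + A(H(3, 5)) = -49*(-22 - 16) + 2*3**2 = -49*(-38) + 2*9 = 1862 + 18 = 1880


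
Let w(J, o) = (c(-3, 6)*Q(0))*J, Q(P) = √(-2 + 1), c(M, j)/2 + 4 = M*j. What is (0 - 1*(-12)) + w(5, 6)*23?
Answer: 12 - 5060*I ≈ 12.0 - 5060.0*I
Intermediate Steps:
c(M, j) = -8 + 2*M*j (c(M, j) = -8 + 2*(M*j) = -8 + 2*M*j)
Q(P) = I (Q(P) = √(-1) = I)
w(J, o) = -44*I*J (w(J, o) = ((-8 + 2*(-3)*6)*I)*J = ((-8 - 36)*I)*J = (-44*I)*J = -44*I*J)
(0 - 1*(-12)) + w(5, 6)*23 = (0 - 1*(-12)) - 44*I*5*23 = (0 + 12) - 220*I*23 = 12 - 5060*I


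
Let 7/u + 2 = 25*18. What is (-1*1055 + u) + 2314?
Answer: 80577/64 ≈ 1259.0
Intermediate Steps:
u = 1/64 (u = 7/(-2 + 25*18) = 7/(-2 + 450) = 7/448 = 7*(1/448) = 1/64 ≈ 0.015625)
(-1*1055 + u) + 2314 = (-1*1055 + 1/64) + 2314 = (-1055 + 1/64) + 2314 = -67519/64 + 2314 = 80577/64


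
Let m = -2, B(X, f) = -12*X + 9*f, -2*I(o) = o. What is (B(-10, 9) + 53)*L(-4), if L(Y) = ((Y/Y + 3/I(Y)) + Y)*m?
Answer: 762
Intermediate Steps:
I(o) = -o/2
L(Y) = -2 - 2*Y + 12/Y (L(Y) = ((Y/Y + 3/((-Y/2))) + Y)*(-2) = ((1 + 3*(-2/Y)) + Y)*(-2) = ((1 - 6/Y) + Y)*(-2) = (1 + Y - 6/Y)*(-2) = -2 - 2*Y + 12/Y)
(B(-10, 9) + 53)*L(-4) = ((-12*(-10) + 9*9) + 53)*(-2 - 2*(-4) + 12/(-4)) = ((120 + 81) + 53)*(-2 + 8 + 12*(-1/4)) = (201 + 53)*(-2 + 8 - 3) = 254*3 = 762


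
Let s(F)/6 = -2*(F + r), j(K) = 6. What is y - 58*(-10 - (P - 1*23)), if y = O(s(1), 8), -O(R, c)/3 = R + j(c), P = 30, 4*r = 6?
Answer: 1058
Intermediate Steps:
r = 3/2 (r = (¼)*6 = 3/2 ≈ 1.5000)
s(F) = -18 - 12*F (s(F) = 6*(-2*(F + 3/2)) = 6*(-2*(3/2 + F)) = 6*(-3 - 2*F) = -18 - 12*F)
O(R, c) = -18 - 3*R (O(R, c) = -3*(R + 6) = -3*(6 + R) = -18 - 3*R)
y = 72 (y = -18 - 3*(-18 - 12*1) = -18 - 3*(-18 - 12) = -18 - 3*(-30) = -18 + 90 = 72)
y - 58*(-10 - (P - 1*23)) = 72 - 58*(-10 - (30 - 1*23)) = 72 - 58*(-10 - (30 - 23)) = 72 - 58*(-10 - 1*7) = 72 - 58*(-10 - 7) = 72 - 58*(-17) = 72 + 986 = 1058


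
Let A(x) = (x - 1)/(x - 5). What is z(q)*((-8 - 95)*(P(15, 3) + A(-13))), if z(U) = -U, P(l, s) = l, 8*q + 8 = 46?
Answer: 138947/18 ≈ 7719.3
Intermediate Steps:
q = 19/4 (q = -1 + (⅛)*46 = -1 + 23/4 = 19/4 ≈ 4.7500)
A(x) = (-1 + x)/(-5 + x)
z(q)*((-8 - 95)*(P(15, 3) + A(-13))) = (-1*19/4)*((-8 - 95)*(15 + (-1 - 13)/(-5 - 13))) = -(-1957)*(15 - 14/(-18))/4 = -(-1957)*(15 - 1/18*(-14))/4 = -(-1957)*(15 + 7/9)/4 = -(-1957)*142/(4*9) = -19/4*(-14626/9) = 138947/18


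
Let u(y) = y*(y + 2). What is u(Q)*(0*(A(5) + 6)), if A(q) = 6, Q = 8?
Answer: 0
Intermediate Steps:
u(y) = y*(2 + y)
u(Q)*(0*(A(5) + 6)) = (8*(2 + 8))*(0*(6 + 6)) = (8*10)*(0*12) = 80*0 = 0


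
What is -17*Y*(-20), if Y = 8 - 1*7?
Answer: 340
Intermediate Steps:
Y = 1 (Y = 8 - 7 = 1)
-17*Y*(-20) = -17*1*(-20) = -17*(-20) = 340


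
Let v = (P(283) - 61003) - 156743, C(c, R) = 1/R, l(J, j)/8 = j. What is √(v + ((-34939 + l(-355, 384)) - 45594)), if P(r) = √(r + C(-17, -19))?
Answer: √(-106569727 + 304*√399)/19 ≈ 543.31*I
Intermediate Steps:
l(J, j) = 8*j
P(r) = √(-1/19 + r) (P(r) = √(r + 1/(-19)) = √(r - 1/19) = √(-1/19 + r))
v = -217746 + 16*√399/19 (v = (√(-19 + 361*283)/19 - 61003) - 156743 = (√(-19 + 102163)/19 - 61003) - 156743 = (√102144/19 - 61003) - 156743 = ((16*√399)/19 - 61003) - 156743 = (16*√399/19 - 61003) - 156743 = (-61003 + 16*√399/19) - 156743 = -217746 + 16*√399/19 ≈ -2.1773e+5)
√(v + ((-34939 + l(-355, 384)) - 45594)) = √((-217746 + 16*√399/19) + ((-34939 + 8*384) - 45594)) = √((-217746 + 16*√399/19) + ((-34939 + 3072) - 45594)) = √((-217746 + 16*√399/19) + (-31867 - 45594)) = √((-217746 + 16*√399/19) - 77461) = √(-295207 + 16*√399/19)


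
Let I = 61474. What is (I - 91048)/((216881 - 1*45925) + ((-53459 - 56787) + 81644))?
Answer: -14787/71177 ≈ -0.20775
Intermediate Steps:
(I - 91048)/((216881 - 1*45925) + ((-53459 - 56787) + 81644)) = (61474 - 91048)/((216881 - 1*45925) + ((-53459 - 56787) + 81644)) = -29574/((216881 - 45925) + (-110246 + 81644)) = -29574/(170956 - 28602) = -29574/142354 = -29574*1/142354 = -14787/71177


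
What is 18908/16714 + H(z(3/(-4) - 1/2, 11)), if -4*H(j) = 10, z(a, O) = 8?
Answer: -22877/16714 ≈ -1.3687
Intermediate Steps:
H(j) = -5/2 (H(j) = -¼*10 = -5/2)
18908/16714 + H(z(3/(-4) - 1/2, 11)) = 18908/16714 - 5/2 = 18908*(1/16714) - 5/2 = 9454/8357 - 5/2 = -22877/16714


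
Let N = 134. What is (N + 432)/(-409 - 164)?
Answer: -566/573 ≈ -0.98778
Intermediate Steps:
(N + 432)/(-409 - 164) = (134 + 432)/(-409 - 164) = 566/(-573) = 566*(-1/573) = -566/573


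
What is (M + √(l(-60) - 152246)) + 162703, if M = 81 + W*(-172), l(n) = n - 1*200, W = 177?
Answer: 132340 + I*√152506 ≈ 1.3234e+5 + 390.52*I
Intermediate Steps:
l(n) = -200 + n (l(n) = n - 200 = -200 + n)
M = -30363 (M = 81 + 177*(-172) = 81 - 30444 = -30363)
(M + √(l(-60) - 152246)) + 162703 = (-30363 + √((-200 - 60) - 152246)) + 162703 = (-30363 + √(-260 - 152246)) + 162703 = (-30363 + √(-152506)) + 162703 = (-30363 + I*√152506) + 162703 = 132340 + I*√152506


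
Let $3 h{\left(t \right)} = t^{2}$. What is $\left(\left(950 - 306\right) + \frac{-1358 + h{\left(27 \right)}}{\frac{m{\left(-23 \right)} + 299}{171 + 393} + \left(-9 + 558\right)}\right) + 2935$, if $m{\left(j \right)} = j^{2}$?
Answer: $\frac{92543483}{25872} \approx 3577.0$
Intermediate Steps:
$h{\left(t \right)} = \frac{t^{2}}{3}$
$\left(\left(950 - 306\right) + \frac{-1358 + h{\left(27 \right)}}{\frac{m{\left(-23 \right)} + 299}{171 + 393} + \left(-9 + 558\right)}\right) + 2935 = \left(\left(950 - 306\right) + \frac{-1358 + \frac{27^{2}}{3}}{\frac{\left(-23\right)^{2} + 299}{171 + 393} + \left(-9 + 558\right)}\right) + 2935 = \left(\left(950 - 306\right) + \frac{-1358 + \frac{1}{3} \cdot 729}{\frac{529 + 299}{564} + 549}\right) + 2935 = \left(644 + \frac{-1358 + 243}{828 \cdot \frac{1}{564} + 549}\right) + 2935 = \left(644 - \frac{1115}{\frac{69}{47} + 549}\right) + 2935 = \left(644 - \frac{1115}{\frac{25872}{47}}\right) + 2935 = \left(644 - \frac{52405}{25872}\right) + 2935 = \frac{16609163}{25872} + 2935 = \frac{92543483}{25872}$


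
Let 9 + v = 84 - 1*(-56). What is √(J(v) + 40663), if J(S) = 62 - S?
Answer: √40594 ≈ 201.48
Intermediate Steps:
v = 131 (v = -9 + (84 - 1*(-56)) = -9 + (84 + 56) = -9 + 140 = 131)
√(J(v) + 40663) = √((62 - 1*131) + 40663) = √((62 - 131) + 40663) = √(-69 + 40663) = √40594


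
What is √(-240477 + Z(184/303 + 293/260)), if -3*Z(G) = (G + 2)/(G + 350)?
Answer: 2*I*√415448484100063524894/83128857 ≈ 490.38*I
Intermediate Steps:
Z(G) = -(2 + G)/(3*(350 + G)) (Z(G) = -(G + 2)/(3*(G + 350)) = -(2 + G)/(3*(350 + G)))
√(-240477 + Z(184/303 + 293/260)) = √(-240477 + (-2 - (184/303 + 293/260))/(3*(350 + (184/303 + 293/260)))) = √(-240477 + (-2 - 1*136619/78780)/(3*(350 + 136619/78780))) = √(-240477 + (-2 - 136619/78780)/(3*(27709619/78780))) = √(-240477 + (⅓)*(78780/27709619)*(-294179/78780)) = √(-240477 - 294179/83128857) = √(-19990578438968/83128857) = 2*I*√415448484100063524894/83128857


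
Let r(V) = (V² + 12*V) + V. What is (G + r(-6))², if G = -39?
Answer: 6561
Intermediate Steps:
r(V) = V² + 13*V
(G + r(-6))² = (-39 - 6*(13 - 6))² = (-39 - 6*7)² = (-39 - 42)² = (-81)² = 6561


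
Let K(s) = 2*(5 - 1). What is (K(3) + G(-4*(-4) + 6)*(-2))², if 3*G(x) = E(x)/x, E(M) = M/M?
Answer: 69169/1089 ≈ 63.516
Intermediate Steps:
E(M) = 1
K(s) = 8 (K(s) = 2*4 = 8)
G(x) = 1/(3*x) (G(x) = (1/x)/3 = 1/(3*x))
(K(3) + G(-4*(-4) + 6)*(-2))² = (8 + (1/(3*(-4*(-4) + 6)))*(-2))² = (8 + (1/(3*(16 + 6)))*(-2))² = (8 + ((⅓)/22)*(-2))² = (8 + ((⅓)*(1/22))*(-2))² = (8 + (1/66)*(-2))² = (8 - 1/33)² = (263/33)² = 69169/1089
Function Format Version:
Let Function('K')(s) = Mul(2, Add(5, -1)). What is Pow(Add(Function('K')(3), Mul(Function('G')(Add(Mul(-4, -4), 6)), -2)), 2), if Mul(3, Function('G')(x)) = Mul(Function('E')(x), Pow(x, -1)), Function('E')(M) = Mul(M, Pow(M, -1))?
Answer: Rational(69169, 1089) ≈ 63.516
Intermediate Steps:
Function('E')(M) = 1
Function('K')(s) = 8 (Function('K')(s) = Mul(2, 4) = 8)
Function('G')(x) = Mul(Rational(1, 3), Pow(x, -1)) (Function('G')(x) = Mul(Rational(1, 3), Mul(1, Pow(x, -1))) = Mul(Rational(1, 3), Pow(x, -1)))
Pow(Add(Function('K')(3), Mul(Function('G')(Add(Mul(-4, -4), 6)), -2)), 2) = Pow(Add(8, Mul(Mul(Rational(1, 3), Pow(Add(Mul(-4, -4), 6), -1)), -2)), 2) = Pow(Add(8, Mul(Mul(Rational(1, 3), Pow(Add(16, 6), -1)), -2)), 2) = Pow(Add(8, Mul(Mul(Rational(1, 3), Pow(22, -1)), -2)), 2) = Pow(Add(8, Mul(Mul(Rational(1, 3), Rational(1, 22)), -2)), 2) = Pow(Add(8, Mul(Rational(1, 66), -2)), 2) = Pow(Add(8, Rational(-1, 33)), 2) = Pow(Rational(263, 33), 2) = Rational(69169, 1089)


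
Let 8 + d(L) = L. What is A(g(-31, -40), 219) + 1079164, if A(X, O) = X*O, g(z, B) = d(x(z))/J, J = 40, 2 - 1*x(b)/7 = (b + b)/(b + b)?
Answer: 43166341/40 ≈ 1.0792e+6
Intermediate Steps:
x(b) = 7 (x(b) = 14 - 7*(b + b)/(b + b) = 14 - 7*2*b/(2*b) = 14 - 7*2*b*1/(2*b) = 14 - 7*1 = 14 - 7 = 7)
d(L) = -8 + L
g(z, B) = -1/40 (g(z, B) = (-8 + 7)/40 = -1*1/40 = -1/40)
A(X, O) = O*X
A(g(-31, -40), 219) + 1079164 = 219*(-1/40) + 1079164 = -219/40 + 1079164 = 43166341/40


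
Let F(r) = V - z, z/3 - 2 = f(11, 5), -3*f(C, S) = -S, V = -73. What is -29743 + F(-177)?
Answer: -29827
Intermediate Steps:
f(C, S) = S/3 (f(C, S) = -(-1)*S/3 = S/3)
z = 11 (z = 6 + 3*((1/3)*5) = 6 + 3*(5/3) = 6 + 5 = 11)
F(r) = -84 (F(r) = -73 - 1*11 = -73 - 11 = -84)
-29743 + F(-177) = -29743 - 84 = -29827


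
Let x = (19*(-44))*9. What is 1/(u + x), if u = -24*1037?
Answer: -1/32412 ≈ -3.0853e-5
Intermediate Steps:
u = -24888
x = -7524 (x = -836*9 = -7524)
1/(u + x) = 1/(-24888 - 7524) = 1/(-32412) = -1/32412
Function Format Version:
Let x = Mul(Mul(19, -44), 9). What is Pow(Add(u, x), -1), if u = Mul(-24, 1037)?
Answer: Rational(-1, 32412) ≈ -3.0853e-5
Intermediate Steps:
u = -24888
x = -7524 (x = Mul(-836, 9) = -7524)
Pow(Add(u, x), -1) = Pow(Add(-24888, -7524), -1) = Pow(-32412, -1) = Rational(-1, 32412)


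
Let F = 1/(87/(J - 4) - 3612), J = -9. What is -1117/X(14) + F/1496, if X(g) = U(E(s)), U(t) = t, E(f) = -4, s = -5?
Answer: 19652589581/70376328 ≈ 279.25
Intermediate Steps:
X(g) = -4
F = -13/47043 (F = 1/(87/(-9 - 4) - 3612) = 1/(87/(-13) - 3612) = 1/(87*(-1/13) - 3612) = 1/(-87/13 - 3612) = 1/(-47043/13) = -13/47043 ≈ -0.00027634)
-1117/X(14) + F/1496 = -1117/(-4) - 13/47043/1496 = -1117*(-¼) - 13/47043*1/1496 = 1117/4 - 13/70376328 = 19652589581/70376328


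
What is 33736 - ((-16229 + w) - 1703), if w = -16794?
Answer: 68462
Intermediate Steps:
33736 - ((-16229 + w) - 1703) = 33736 - ((-16229 - 16794) - 1703) = 33736 - (-33023 - 1703) = 33736 - 1*(-34726) = 33736 + 34726 = 68462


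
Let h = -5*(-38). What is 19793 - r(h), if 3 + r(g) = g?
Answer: 19606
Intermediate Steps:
h = 190
r(g) = -3 + g
19793 - r(h) = 19793 - (-3 + 190) = 19793 - 1*187 = 19793 - 187 = 19606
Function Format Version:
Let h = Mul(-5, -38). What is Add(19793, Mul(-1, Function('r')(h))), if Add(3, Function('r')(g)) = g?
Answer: 19606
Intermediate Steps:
h = 190
Function('r')(g) = Add(-3, g)
Add(19793, Mul(-1, Function('r')(h))) = Add(19793, Mul(-1, Add(-3, 190))) = Add(19793, Mul(-1, 187)) = Add(19793, -187) = 19606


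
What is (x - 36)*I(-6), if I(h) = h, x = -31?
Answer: 402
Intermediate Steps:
(x - 36)*I(-6) = (-31 - 36)*(-6) = -67*(-6) = 402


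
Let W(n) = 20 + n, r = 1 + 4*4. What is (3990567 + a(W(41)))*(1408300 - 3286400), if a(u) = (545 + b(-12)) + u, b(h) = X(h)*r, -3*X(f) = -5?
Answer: -22487625672400/3 ≈ -7.4959e+12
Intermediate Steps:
X(f) = 5/3 (X(f) = -⅓*(-5) = 5/3)
r = 17 (r = 1 + 16 = 17)
b(h) = 85/3 (b(h) = (5/3)*17 = 85/3)
a(u) = 1720/3 + u (a(u) = (545 + 85/3) + u = 1720/3 + u)
(3990567 + a(W(41)))*(1408300 - 3286400) = (3990567 + (1720/3 + (20 + 41)))*(1408300 - 3286400) = (3990567 + (1720/3 + 61))*(-1878100) = (3990567 + 1903/3)*(-1878100) = (11973604/3)*(-1878100) = -22487625672400/3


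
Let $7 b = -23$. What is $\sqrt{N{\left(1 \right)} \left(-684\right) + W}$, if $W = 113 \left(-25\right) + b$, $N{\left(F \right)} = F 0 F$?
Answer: $\frac{i \sqrt{138586}}{7} \approx 53.182 i$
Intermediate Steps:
$b = - \frac{23}{7}$ ($b = \frac{1}{7} \left(-23\right) = - \frac{23}{7} \approx -3.2857$)
$N{\left(F \right)} = 0$ ($N{\left(F \right)} = 0 F = 0$)
$W = - \frac{19798}{7}$ ($W = 113 \left(-25\right) - \frac{23}{7} = -2825 - \frac{23}{7} = - \frac{19798}{7} \approx -2828.3$)
$\sqrt{N{\left(1 \right)} \left(-684\right) + W} = \sqrt{0 \left(-684\right) - \frac{19798}{7}} = \sqrt{0 - \frac{19798}{7}} = \sqrt{- \frac{19798}{7}} = \frac{i \sqrt{138586}}{7}$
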